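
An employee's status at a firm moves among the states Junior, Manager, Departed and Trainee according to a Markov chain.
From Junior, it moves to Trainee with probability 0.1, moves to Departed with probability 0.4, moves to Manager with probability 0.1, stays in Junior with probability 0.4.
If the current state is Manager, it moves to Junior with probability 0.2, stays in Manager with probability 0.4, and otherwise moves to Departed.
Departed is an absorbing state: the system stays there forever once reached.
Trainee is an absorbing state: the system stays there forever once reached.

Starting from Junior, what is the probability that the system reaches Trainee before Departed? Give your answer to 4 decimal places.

0.1765

Let h(s) be the probability of absorption at Trainee starting from transient state s. Then h(Trainee) = 1 and h(Departed) = 0. By first-step analysis:
h(Junior) = 0.4·h(Junior) + 0.1·h(Manager) + 0.4·0 + 0.1·1
h(Manager) = 0.2·h(Junior) + 0.4·h(Manager) + 0.4·0
Solving: h(Junior) = 0.1765, h(Manager) = 0.0588.
Starting from Junior, the probability is 0.1765.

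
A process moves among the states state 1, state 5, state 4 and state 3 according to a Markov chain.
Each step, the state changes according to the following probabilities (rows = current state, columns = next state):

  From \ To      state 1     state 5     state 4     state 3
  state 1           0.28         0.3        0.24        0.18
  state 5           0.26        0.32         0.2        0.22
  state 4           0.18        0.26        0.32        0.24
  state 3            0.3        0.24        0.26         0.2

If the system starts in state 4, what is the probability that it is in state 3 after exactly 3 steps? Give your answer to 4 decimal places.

Propagate the distribution vector 3 steps from state 4.
After 0 steps: (0.0000, 0.0000, 1.0000, 0.0000)
After 1 step: (0.1800, 0.2600, 0.3200, 0.2400)
After 2 steps: (0.2476, 0.2780, 0.2600, 0.2144)
After 3 steps: (0.2527, 0.2823, 0.2540, 0.2110)
P(in state 3 after 3 steps) = 0.2110

0.2110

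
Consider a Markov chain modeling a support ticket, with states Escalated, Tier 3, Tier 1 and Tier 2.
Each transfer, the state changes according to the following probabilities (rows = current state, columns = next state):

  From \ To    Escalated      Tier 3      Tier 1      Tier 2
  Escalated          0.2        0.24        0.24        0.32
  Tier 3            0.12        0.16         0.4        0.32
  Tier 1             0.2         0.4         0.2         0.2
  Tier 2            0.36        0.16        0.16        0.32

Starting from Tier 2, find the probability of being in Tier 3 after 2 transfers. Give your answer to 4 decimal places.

Propagate the distribution vector 2 transfers from Tier 2.
After 0 transfers: (0.0000, 0.0000, 0.0000, 1.0000)
After 1 transfer: (0.3600, 0.1600, 0.1600, 0.3200)
After 2 transfers: (0.2384, 0.2272, 0.2336, 0.3008)
P(in Tier 3 after 2 transfers) = 0.2272

0.2272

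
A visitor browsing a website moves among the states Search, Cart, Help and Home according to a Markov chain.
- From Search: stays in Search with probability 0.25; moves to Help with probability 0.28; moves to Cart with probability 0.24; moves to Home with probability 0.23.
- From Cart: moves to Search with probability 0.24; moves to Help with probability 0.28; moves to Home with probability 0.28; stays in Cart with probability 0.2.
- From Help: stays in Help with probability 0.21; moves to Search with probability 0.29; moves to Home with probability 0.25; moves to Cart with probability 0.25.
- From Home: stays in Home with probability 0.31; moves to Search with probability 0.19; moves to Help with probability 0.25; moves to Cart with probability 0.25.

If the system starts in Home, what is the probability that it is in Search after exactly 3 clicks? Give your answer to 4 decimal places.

Propagate the distribution vector 3 clicks from Home.
After 0 clicks: (0.0000, 0.0000, 0.0000, 1.0000)
After 1 click: (0.1900, 0.2500, 0.2500, 0.3100)
After 2 clicks: (0.2389, 0.2356, 0.2532, 0.2723)
After 3 clicks: (0.2414, 0.2358, 0.2541, 0.2686)
P(in Search after 3 clicks) = 0.2414

0.2414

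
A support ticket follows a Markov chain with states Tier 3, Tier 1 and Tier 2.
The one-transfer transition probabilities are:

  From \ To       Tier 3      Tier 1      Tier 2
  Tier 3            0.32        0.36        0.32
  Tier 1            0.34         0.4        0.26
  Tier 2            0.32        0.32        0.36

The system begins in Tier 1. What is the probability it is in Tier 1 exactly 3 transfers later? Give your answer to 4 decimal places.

Propagate the distribution vector 3 transfers from Tier 1.
After 0 transfers: (0.0000, 1.0000, 0.0000)
After 1 transfer: (0.3400, 0.4000, 0.2600)
After 2 transfers: (0.3280, 0.3656, 0.3064)
After 3 transfers: (0.3273, 0.3624, 0.3103)
P(in Tier 1 after 3 transfers) = 0.3624

0.3624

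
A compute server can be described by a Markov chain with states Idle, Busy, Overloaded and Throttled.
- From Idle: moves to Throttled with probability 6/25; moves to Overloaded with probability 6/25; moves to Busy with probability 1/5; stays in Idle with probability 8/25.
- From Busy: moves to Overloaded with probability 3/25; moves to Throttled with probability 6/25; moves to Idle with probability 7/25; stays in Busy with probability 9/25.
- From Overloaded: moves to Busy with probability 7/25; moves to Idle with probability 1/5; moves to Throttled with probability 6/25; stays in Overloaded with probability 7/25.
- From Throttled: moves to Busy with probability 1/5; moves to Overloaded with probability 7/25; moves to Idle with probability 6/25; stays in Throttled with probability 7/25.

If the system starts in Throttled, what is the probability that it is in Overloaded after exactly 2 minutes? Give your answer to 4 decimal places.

0.2384

Propagate the distribution vector 2 minutes from Throttled.
After 0 minutes: (0.0000, 0.0000, 0.0000, 1.0000)
After 1 minute: (0.2400, 0.2000, 0.2800, 0.2800)
After 2 minutes: (0.2560, 0.2544, 0.2384, 0.2512)
P(in Overloaded after 2 minutes) = 0.2384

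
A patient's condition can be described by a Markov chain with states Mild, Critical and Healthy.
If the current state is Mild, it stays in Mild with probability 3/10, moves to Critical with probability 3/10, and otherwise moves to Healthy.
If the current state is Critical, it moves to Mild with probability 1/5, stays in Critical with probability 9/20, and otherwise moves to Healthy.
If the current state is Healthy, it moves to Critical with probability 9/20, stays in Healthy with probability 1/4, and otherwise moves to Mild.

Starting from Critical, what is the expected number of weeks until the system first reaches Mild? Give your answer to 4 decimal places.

Let t(s) be the expected number of weeks to first reach Mild from state s, with t(Mild) = 0. Conditioning on the first week:
t(Critical) = 1 + 0.45·t(Critical) + 0.35·t(Healthy)
t(Healthy) = 1 + 0.45·t(Critical) + 0.25·t(Healthy)
Solving: t(Critical) = 4.3137, t(Healthy) = 3.9216.
Expected weeks from Critical to Mild: 4.3137.

4.3137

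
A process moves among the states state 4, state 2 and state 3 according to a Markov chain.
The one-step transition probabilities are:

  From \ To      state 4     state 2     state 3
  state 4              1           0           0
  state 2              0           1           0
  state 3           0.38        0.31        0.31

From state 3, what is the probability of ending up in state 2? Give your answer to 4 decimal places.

Let h(s) be the probability of absorption at state 2 starting from transient state s. Then h(state 2) = 1 and h(state 4) = 0. By first-step analysis:
h(state 3) = 0.38·0 + 0.31·1 + 0.31·h(state 3)
Solving: h(state 3) = 0.4493.
Starting from state 3, the probability is 0.4493.

0.4493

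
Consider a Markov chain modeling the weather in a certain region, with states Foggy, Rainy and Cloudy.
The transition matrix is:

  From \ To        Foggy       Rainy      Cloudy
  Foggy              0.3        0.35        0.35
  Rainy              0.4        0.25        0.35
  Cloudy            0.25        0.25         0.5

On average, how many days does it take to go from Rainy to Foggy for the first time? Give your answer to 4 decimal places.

2.9565

Let t(s) be the expected number of days to first reach Foggy from state s, with t(Foggy) = 0. Conditioning on the first day:
t(Rainy) = 1 + 0.25·t(Rainy) + 0.35·t(Cloudy)
t(Cloudy) = 1 + 0.25·t(Rainy) + 0.5·t(Cloudy)
Solving: t(Rainy) = 2.9565, t(Cloudy) = 3.4783.
Expected days from Rainy to Foggy: 2.9565.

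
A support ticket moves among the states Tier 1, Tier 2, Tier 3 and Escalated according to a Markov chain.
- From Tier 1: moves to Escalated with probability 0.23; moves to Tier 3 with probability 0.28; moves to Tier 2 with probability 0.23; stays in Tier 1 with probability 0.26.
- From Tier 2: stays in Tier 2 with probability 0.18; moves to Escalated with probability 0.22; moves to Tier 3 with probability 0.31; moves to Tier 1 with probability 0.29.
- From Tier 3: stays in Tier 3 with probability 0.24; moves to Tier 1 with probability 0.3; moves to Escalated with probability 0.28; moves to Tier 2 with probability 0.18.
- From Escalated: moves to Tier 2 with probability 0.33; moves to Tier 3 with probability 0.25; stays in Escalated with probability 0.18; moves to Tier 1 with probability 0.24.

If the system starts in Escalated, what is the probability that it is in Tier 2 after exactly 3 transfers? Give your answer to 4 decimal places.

Propagate the distribution vector 3 transfers from Escalated.
After 0 transfers: (0.0000, 0.0000, 0.0000, 1.0000)
After 1 transfer: (0.2400, 0.3300, 0.2500, 0.1800)
After 2 transfers: (0.2763, 0.2190, 0.2745, 0.2302)
After 3 transfers: (0.2729, 0.2283, 0.2687, 0.2300)
P(in Tier 2 after 3 transfers) = 0.2283

0.2283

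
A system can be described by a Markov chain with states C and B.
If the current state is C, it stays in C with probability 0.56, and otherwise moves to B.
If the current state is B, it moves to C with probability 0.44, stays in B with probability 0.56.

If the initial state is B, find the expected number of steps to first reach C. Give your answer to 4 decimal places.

Let t(s) be the expected number of steps to first reach C from state s, with t(C) = 0. Conditioning on the first step:
t(B) = 1 + 0.56·t(B)
Solving: t(B) = 2.2727.
Expected steps from B to C: 2.2727.

2.2727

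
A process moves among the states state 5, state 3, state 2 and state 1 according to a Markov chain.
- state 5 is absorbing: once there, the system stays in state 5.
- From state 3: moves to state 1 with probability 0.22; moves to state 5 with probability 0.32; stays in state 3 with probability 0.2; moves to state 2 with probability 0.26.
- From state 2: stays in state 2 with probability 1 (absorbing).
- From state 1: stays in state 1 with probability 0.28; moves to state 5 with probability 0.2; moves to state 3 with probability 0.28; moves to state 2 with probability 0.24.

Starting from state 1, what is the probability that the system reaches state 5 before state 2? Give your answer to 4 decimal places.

Let h(s) be the probability of absorption at state 5 starting from transient state s. Then h(state 5) = 1 and h(state 2) = 0. By first-step analysis:
h(state 3) = 0.32·1 + 0.2·h(state 3) + 0.26·0 + 0.22·h(state 1)
h(state 1) = 0.2·1 + 0.28·h(state 3) + 0.24·0 + 0.28·h(state 1)
Solving: h(state 3) = 0.5334, h(state 1) = 0.4852.
Starting from state 1, the probability is 0.4852.

0.4852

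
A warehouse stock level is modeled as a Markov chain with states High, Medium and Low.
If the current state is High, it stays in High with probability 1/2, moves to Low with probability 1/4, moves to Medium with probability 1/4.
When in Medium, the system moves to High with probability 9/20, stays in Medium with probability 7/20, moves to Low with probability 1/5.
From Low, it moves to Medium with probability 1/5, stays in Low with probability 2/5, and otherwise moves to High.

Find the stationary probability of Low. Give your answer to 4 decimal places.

0.2787

Let the stationary distribution be π with π = πP and π_1 + π_2 + π_3 = 1.
π_1 = 0.5·π_1 + 0.45·π_2 + 0.4·π_3
π_2 = 0.25·π_1 + 0.35·π_2 + 0.2·π_3
Solving with the normalization constraint gives π = (0.4590, 0.2623, 0.2787).
So the stationary probability of Low is 0.2787.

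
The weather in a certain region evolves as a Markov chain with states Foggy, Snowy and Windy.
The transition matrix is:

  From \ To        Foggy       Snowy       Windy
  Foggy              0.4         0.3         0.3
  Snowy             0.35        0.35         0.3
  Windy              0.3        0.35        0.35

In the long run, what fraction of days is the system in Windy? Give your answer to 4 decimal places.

Let the stationary distribution be π with π = πP and π_1 + π_2 + π_3 = 1.
π_1 = 0.4·π_1 + 0.35·π_2 + 0.3·π_3
π_2 = 0.3·π_1 + 0.35·π_2 + 0.35·π_3
Solving with the normalization constraint gives π = (0.3518, 0.3324, 0.3158).
So the stationary probability of Windy is 0.3158.

0.3158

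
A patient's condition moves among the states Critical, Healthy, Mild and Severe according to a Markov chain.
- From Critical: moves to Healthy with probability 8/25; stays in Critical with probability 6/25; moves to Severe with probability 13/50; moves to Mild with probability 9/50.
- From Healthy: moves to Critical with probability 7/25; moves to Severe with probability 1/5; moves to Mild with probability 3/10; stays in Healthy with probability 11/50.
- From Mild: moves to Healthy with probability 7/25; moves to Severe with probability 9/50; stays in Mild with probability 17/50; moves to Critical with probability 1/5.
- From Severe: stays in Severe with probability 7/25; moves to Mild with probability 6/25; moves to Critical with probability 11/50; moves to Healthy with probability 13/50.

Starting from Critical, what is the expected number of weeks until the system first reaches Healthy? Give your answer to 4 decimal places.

Let t(s) be the expected number of weeks to first reach Healthy from state s, with t(Healthy) = 0. Conditioning on the first week:
t(Critical) = 1 + 0.24·t(Critical) + 0.18·t(Mild) + 0.26·t(Severe)
t(Mild) = 1 + 0.2·t(Critical) + 0.34·t(Mild) + 0.18·t(Severe)
t(Severe) = 1 + 0.22·t(Critical) + 0.24·t(Mild) + 0.28·t(Severe)
Solving: t(Critical) = 3.3790, t(Mild) = 3.5194, t(Severe) = 3.5945.
Expected weeks from Critical to Healthy: 3.3790.

3.3790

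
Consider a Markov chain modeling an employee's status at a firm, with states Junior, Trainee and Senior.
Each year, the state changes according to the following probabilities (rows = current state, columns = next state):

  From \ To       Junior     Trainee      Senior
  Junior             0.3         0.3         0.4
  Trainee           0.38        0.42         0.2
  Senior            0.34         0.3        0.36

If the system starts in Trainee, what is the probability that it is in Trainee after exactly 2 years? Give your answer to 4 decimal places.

Sum over the intermediate state after 1 year:
P = P(Trainee→Junior)·P(Junior→Trainee) + P(Trainee→Trainee)·P(Trainee→Trainee) + P(Trainee→Senior)·P(Senior→Trainee)
  = 0.38×0.3 + 0.42×0.42 + 0.2×0.3
  = 0.1140 + 0.1764 + 0.0600 = 0.3504

0.3504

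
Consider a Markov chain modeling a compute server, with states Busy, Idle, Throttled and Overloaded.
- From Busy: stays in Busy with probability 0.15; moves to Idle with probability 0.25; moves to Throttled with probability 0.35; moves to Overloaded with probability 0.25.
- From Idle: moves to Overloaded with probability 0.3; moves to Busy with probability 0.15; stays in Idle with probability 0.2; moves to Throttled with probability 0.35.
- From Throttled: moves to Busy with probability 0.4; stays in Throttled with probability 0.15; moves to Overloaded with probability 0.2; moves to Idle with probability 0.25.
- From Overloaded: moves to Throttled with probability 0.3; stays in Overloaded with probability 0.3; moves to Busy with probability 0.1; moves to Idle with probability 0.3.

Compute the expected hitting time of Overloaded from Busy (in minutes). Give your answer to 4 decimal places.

4.0433

Let t(s) be the expected number of minutes to first reach Overloaded from state s, with t(Overloaded) = 0. Conditioning on the first minute:
t(Busy) = 1 + 0.15·t(Busy) + 0.25·t(Idle) + 0.35·t(Throttled)
t(Idle) = 1 + 0.15·t(Busy) + 0.2·t(Idle) + 0.35·t(Throttled)
t(Throttled) = 1 + 0.4·t(Busy) + 0.25·t(Idle) + 0.15·t(Throttled)
Solving: t(Busy) = 4.0433, t(Idle) = 3.8508, t(Throttled) = 4.2118.
Expected minutes from Busy to Overloaded: 4.0433.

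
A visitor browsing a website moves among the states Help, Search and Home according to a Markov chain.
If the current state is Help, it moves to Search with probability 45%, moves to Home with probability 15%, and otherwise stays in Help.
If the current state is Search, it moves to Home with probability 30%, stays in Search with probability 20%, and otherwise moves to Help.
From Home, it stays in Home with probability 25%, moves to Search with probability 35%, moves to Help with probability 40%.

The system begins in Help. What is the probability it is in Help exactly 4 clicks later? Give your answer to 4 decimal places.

Propagate the distribution vector 4 clicks from Help.
After 0 clicks: (1.0000, 0.0000, 0.0000)
After 1 click: (0.4000, 0.4500, 0.1500)
After 2 clicks: (0.4450, 0.3225, 0.2325)
After 3 clicks: (0.4323, 0.3461, 0.2216)
After 4 clicks: (0.4346, 0.3413, 0.2241)
P(in Help after 4 clicks) = 0.4346

0.4346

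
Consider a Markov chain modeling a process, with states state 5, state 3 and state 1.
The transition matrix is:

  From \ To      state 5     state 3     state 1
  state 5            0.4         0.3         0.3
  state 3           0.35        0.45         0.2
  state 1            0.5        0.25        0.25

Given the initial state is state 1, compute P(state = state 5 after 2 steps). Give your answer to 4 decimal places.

0.4125

Sum over the intermediate state after 1 step:
P = P(state 1→state 5)·P(state 5→state 5) + P(state 1→state 3)·P(state 3→state 5) + P(state 1→state 1)·P(state 1→state 5)
  = 0.5×0.4 + 0.25×0.35 + 0.25×0.5
  = 0.2000 + 0.0875 + 0.1250 = 0.4125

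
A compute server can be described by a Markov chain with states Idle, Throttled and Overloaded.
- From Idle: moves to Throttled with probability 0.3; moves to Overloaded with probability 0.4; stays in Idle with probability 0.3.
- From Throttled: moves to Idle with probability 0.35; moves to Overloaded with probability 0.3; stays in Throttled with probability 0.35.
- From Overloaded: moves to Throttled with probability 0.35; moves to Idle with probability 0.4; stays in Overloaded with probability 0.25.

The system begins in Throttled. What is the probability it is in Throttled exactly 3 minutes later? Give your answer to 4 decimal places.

Propagate the distribution vector 3 minutes from Throttled.
After 0 minutes: (0.0000, 1.0000, 0.0000)
After 1 minute: (0.3500, 0.3500, 0.3000)
After 2 minutes: (0.3475, 0.3325, 0.3200)
After 3 minutes: (0.3486, 0.3326, 0.3188)
P(in Throttled after 3 minutes) = 0.3326

0.3326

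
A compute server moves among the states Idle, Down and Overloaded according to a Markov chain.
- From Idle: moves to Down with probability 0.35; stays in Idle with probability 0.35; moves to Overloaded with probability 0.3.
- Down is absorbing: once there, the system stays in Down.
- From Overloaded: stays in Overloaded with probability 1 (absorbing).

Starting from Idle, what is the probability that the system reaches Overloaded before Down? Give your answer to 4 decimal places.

Let h(s) be the probability of absorption at Overloaded starting from transient state s. Then h(Overloaded) = 1 and h(Down) = 0. By first-step analysis:
h(Idle) = 0.35·h(Idle) + 0.35·0 + 0.3·1
Solving: h(Idle) = 0.4615.
Starting from Idle, the probability is 0.4615.

0.4615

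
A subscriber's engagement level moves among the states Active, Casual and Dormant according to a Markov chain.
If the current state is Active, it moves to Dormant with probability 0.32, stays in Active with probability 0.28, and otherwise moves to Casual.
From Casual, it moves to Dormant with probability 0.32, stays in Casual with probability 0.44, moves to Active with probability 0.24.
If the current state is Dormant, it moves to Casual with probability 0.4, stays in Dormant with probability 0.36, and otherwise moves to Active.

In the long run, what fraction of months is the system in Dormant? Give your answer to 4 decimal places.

Let the stationary distribution be π with π = πP and π_1 + π_2 + π_3 = 1.
π_1 = 0.28·π_1 + 0.24·π_2 + 0.24·π_3
π_2 = 0.4·π_1 + 0.44·π_2 + 0.4·π_3
Solving with the normalization constraint gives π = (0.2500, 0.4167, 0.3333).
So the stationary probability of Dormant is 0.3333.

0.3333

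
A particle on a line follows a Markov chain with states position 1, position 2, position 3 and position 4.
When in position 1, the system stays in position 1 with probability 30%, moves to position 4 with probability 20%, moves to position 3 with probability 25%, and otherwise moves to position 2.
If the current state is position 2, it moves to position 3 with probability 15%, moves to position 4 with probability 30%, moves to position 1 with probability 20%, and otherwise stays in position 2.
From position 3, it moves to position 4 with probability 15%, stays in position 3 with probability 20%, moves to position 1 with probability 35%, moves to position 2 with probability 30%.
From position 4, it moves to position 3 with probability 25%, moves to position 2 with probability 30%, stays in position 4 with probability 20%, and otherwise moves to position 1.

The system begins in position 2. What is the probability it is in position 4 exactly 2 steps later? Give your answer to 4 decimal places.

0.2275

Propagate the distribution vector 2 steps from position 2.
After 0 steps: (0.0000, 1.0000, 0.0000, 0.0000)
After 1 step: (0.2000, 0.3500, 0.1500, 0.3000)
After 2 steps: (0.2575, 0.3075, 0.2075, 0.2275)
P(in position 4 after 2 steps) = 0.2275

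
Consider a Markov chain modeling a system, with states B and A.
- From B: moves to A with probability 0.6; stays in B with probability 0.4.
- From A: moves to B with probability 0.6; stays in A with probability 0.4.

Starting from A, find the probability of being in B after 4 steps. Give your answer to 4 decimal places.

Propagate the distribution vector 4 steps from A.
After 0 steps: (0.0000, 1.0000)
After 1 step: (0.6000, 0.4000)
After 2 steps: (0.4800, 0.5200)
After 3 steps: (0.5040, 0.4960)
After 4 steps: (0.4992, 0.5008)
P(in B after 4 steps) = 0.4992

0.4992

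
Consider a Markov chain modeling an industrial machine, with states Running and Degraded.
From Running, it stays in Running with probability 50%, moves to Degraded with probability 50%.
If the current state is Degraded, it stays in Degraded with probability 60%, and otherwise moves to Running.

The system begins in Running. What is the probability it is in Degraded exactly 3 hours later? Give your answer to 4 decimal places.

Propagate the distribution vector 3 hours from Running.
After 0 hours: (1.0000, 0.0000)
After 1 hour: (0.5000, 0.5000)
After 2 hours: (0.4500, 0.5500)
After 3 hours: (0.4450, 0.5550)
P(in Degraded after 3 hours) = 0.5550

0.5550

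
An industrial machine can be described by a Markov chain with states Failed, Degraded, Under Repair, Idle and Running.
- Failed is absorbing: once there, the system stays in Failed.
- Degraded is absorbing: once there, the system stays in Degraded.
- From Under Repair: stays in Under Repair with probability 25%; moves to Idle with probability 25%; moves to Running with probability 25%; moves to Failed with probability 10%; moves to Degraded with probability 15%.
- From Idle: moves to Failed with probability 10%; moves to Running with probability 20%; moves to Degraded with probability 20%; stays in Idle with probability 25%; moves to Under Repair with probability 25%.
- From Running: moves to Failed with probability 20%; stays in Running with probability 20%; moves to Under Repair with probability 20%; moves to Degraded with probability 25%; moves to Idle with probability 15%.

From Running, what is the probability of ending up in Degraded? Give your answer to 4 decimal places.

0.5789

Let h(s) be the probability of absorption at Degraded starting from transient state s. Then h(Degraded) = 1 and h(Failed) = 0. By first-step analysis:
h(Under Repair) = 0.1·0 + 0.15·1 + 0.25·h(Under Repair) + 0.25·h(Idle) + 0.25·h(Running)
h(Idle) = 0.1·0 + 0.2·1 + 0.25·h(Under Repair) + 0.25·h(Idle) + 0.2·h(Running)
h(Running) = 0.2·0 + 0.25·1 + 0.2·h(Under Repair) + 0.15·h(Idle) + 0.2·h(Running)
Solving: h(Under Repair) = 0.6000, h(Idle) = 0.6211, h(Running) = 0.5789.
Starting from Running, the probability is 0.5789.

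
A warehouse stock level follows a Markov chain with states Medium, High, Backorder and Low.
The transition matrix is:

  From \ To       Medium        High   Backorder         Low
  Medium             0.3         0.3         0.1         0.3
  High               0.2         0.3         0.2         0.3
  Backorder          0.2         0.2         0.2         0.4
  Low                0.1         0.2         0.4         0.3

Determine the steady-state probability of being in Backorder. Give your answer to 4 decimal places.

Let the stationary distribution be π with π = πP and π_1 + π_2 + π_3 + π_4 = 1.
π_1 = 0.3·π_1 + 0.2·π_2 + 0.2·π_3 + 0.1·π_4
π_2 = 0.3·π_1 + 0.3·π_2 + 0.2·π_3 + 0.2·π_4
π_3 = 0.1·π_1 + 0.2·π_2 + 0.2·π_3 + 0.4·π_4
Solving with the normalization constraint gives π = (0.1862, 0.2429, 0.2463, 0.3246).
So the stationary probability of Backorder is 0.2463.

0.2463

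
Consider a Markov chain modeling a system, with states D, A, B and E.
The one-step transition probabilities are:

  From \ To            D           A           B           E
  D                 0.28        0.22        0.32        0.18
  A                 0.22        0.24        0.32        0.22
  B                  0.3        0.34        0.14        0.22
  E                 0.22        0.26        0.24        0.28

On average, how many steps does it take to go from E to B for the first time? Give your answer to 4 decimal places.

3.5922

Let t(s) be the expected number of steps to first reach B from state s, with t(B) = 0. Conditioning on the first step:
t(D) = 1 + 0.28·t(D) + 0.22·t(A) + 0.18·t(E)
t(A) = 1 + 0.22·t(D) + 0.24·t(A) + 0.22·t(E)
t(E) = 1 + 0.22·t(D) + 0.26·t(A) + 0.28·t(E)
Solving: t(D) = 3.2985, t(A) = 3.3105, t(E) = 3.5922.
Expected steps from E to B: 3.5922.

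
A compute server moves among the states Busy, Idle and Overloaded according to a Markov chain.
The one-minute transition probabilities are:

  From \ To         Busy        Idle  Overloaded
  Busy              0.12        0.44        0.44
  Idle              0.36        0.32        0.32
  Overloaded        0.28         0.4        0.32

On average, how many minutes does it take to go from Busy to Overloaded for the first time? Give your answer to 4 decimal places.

Let t(s) be the expected number of minutes to first reach Overloaded from state s, with t(Overloaded) = 0. Conditioning on the first minute:
t(Busy) = 1 + 0.12·t(Busy) + 0.44·t(Idle)
t(Idle) = 1 + 0.36·t(Busy) + 0.32·t(Idle)
Solving: t(Busy) = 2.5455, t(Idle) = 2.8182.
Expected minutes from Busy to Overloaded: 2.5455.

2.5455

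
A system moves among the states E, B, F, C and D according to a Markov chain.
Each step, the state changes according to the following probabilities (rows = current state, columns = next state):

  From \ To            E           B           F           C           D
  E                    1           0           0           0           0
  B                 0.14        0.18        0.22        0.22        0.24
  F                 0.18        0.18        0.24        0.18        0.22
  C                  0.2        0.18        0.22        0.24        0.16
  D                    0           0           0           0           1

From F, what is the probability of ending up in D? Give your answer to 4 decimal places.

0.5449

Let h(s) be the probability of absorption at D starting from transient state s. Then h(D) = 1 and h(E) = 0. By first-step analysis:
h(B) = 0.14·0 + 0.18·h(B) + 0.22·h(F) + 0.22·h(C) + 0.24·1
h(F) = 0.18·0 + 0.18·h(B) + 0.24·h(F) + 0.18·h(C) + 0.22·1
h(C) = 0.2·0 + 0.18·h(B) + 0.22·h(F) + 0.24·h(C) + 0.16·1
Solving: h(B) = 0.5742, h(F) = 0.5449, h(C) = 0.5042.
Starting from F, the probability is 0.5449.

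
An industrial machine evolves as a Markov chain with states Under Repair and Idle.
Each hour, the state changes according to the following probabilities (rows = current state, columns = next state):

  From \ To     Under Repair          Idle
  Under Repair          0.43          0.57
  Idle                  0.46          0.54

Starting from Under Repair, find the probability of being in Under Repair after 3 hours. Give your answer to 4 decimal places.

0.4466

Propagate the distribution vector 3 hours from Under Repair.
After 0 hours: (1.0000, 0.0000)
After 1 hour: (0.4300, 0.5700)
After 2 hours: (0.4471, 0.5529)
After 3 hours: (0.4466, 0.5534)
P(in Under Repair after 3 hours) = 0.4466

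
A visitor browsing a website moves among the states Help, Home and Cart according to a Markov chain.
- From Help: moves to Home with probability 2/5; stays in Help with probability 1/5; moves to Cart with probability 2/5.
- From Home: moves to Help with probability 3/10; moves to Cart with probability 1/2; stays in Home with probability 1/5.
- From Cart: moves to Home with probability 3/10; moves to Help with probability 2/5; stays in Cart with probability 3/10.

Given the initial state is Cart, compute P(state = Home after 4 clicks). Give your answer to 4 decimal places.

0.3013

Propagate the distribution vector 4 clicks from Cart.
After 0 clicks: (0.0000, 0.0000, 1.0000)
After 1 click: (0.4000, 0.3000, 0.3000)
After 2 clicks: (0.2900, 0.3100, 0.4000)
After 3 clicks: (0.3110, 0.2980, 0.3910)
After 4 clicks: (0.3080, 0.3013, 0.3907)
P(in Home after 4 clicks) = 0.3013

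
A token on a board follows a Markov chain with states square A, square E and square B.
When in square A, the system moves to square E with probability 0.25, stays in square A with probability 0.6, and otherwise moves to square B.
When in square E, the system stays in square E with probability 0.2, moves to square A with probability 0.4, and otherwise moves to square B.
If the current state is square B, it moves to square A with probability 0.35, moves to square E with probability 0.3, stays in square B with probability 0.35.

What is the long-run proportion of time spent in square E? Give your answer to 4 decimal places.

Let the stationary distribution be π with π = πP and π_1 + π_2 + π_3 = 1.
π_1 = 0.6·π_1 + 0.4·π_2 + 0.35·π_3
π_2 = 0.25·π_1 + 0.2·π_2 + 0.3·π_3
Solving with the normalization constraint gives π = (0.4834, 0.2508, 0.2659).
So the stationary probability of square E is 0.2508.

0.2508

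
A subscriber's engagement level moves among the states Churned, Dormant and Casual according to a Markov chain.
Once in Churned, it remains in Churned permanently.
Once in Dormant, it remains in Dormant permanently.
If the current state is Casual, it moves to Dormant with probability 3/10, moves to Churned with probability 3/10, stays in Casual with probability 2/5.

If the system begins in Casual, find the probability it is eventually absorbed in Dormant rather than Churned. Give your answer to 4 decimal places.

0.5000

Let h(s) be the probability of absorption at Dormant starting from transient state s. Then h(Dormant) = 1 and h(Churned) = 0. By first-step analysis:
h(Casual) = 0.3·0 + 0.3·1 + 0.4·h(Casual)
Solving: h(Casual) = 0.5000.
Starting from Casual, the probability is 0.5000.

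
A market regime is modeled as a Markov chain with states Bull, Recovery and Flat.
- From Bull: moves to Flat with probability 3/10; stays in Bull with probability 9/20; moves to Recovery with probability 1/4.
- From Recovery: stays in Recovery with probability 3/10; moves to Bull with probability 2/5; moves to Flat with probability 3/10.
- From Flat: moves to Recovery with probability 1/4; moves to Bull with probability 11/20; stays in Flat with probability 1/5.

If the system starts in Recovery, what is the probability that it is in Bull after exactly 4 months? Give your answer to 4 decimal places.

Propagate the distribution vector 4 months from Recovery.
After 0 months: (0.0000, 1.0000, 0.0000)
After 1 month: (0.4000, 0.3000, 0.3000)
After 2 months: (0.4650, 0.2650, 0.2700)
After 3 months: (0.4638, 0.2633, 0.2730)
After 4 months: (0.4641, 0.2632, 0.2727)
P(in Bull after 4 months) = 0.4641

0.4641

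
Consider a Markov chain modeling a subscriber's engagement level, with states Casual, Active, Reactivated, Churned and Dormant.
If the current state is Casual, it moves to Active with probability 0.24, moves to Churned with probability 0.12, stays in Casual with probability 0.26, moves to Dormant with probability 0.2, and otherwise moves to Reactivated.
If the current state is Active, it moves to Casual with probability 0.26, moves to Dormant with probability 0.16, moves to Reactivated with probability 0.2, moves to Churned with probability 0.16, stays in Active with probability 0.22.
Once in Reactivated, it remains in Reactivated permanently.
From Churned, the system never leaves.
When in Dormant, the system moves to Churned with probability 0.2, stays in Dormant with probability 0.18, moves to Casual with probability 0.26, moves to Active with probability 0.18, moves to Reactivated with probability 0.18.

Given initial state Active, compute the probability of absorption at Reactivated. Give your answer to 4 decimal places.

0.5500

Let h(s) be the probability of absorption at Reactivated starting from transient state s. Then h(Reactivated) = 1 and h(Churned) = 0. By first-step analysis:
h(Casual) = 0.26·h(Casual) + 0.24·h(Active) + 0.18·1 + 0.12·0 + 0.2·h(Dormant)
h(Active) = 0.26·h(Casual) + 0.22·h(Active) + 0.2·1 + 0.16·0 + 0.16·h(Dormant)
h(Dormant) = 0.26·h(Casual) + 0.18·h(Active) + 0.18·1 + 0.2·0 + 0.18·h(Dormant)
Solving: h(Casual) = 0.5617, h(Active) = 0.5500, h(Dormant) = 0.5183.
Starting from Active, the probability is 0.5500.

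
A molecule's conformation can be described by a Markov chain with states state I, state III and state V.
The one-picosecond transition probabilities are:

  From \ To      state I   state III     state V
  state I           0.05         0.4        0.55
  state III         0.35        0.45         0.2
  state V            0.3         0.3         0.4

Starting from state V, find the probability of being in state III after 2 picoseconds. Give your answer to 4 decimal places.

0.3750

Sum over the intermediate state after 1 picosecond:
P = P(state V→state I)·P(state I→state III) + P(state V→state III)·P(state III→state III) + P(state V→state V)·P(state V→state III)
  = 0.3×0.4 + 0.3×0.45 + 0.4×0.3
  = 0.1200 + 0.1350 + 0.1200 = 0.3750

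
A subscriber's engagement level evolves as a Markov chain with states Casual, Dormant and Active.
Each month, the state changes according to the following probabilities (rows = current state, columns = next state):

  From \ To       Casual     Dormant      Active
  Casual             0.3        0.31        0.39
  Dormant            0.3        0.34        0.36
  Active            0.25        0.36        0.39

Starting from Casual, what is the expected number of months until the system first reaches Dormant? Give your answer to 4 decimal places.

3.0349

Let t(s) be the expected number of months to first reach Dormant from state s, with t(Dormant) = 0. Conditioning on the first month:
t(Casual) = 1 + 0.3·t(Casual) + 0.39·t(Active)
t(Active) = 1 + 0.25·t(Casual) + 0.39·t(Active)
Solving: t(Casual) = 3.0349, t(Active) = 2.8832.
Expected months from Casual to Dormant: 3.0349.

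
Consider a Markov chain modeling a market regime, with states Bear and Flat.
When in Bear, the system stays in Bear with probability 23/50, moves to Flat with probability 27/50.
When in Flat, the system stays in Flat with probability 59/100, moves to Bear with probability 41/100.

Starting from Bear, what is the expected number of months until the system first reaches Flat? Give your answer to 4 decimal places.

Let t(s) be the expected number of months to first reach Flat from state s, with t(Flat) = 0. Conditioning on the first month:
t(Bear) = 1 + 0.46·t(Bear)
Solving: t(Bear) = 1.8519.
Expected months from Bear to Flat: 1.8519.

1.8519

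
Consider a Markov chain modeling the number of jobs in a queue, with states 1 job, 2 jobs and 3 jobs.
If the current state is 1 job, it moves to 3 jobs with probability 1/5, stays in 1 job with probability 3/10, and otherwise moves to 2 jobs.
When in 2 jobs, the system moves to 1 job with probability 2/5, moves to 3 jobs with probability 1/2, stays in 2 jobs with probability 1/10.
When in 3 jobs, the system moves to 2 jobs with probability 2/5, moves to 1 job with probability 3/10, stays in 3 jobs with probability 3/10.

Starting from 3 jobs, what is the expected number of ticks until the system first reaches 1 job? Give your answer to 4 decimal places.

Let t(s) be the expected number of ticks to first reach 1 job from state s, with t(1 job) = 0. Conditioning on the first tick:
t(2 jobs) = 1 + 0.1·t(2 jobs) + 0.5·t(3 jobs)
t(3 jobs) = 1 + 0.4·t(2 jobs) + 0.3·t(3 jobs)
Solving: t(2 jobs) = 2.7907, t(3 jobs) = 3.0233.
Expected ticks from 3 jobs to 1 job: 3.0233.

3.0233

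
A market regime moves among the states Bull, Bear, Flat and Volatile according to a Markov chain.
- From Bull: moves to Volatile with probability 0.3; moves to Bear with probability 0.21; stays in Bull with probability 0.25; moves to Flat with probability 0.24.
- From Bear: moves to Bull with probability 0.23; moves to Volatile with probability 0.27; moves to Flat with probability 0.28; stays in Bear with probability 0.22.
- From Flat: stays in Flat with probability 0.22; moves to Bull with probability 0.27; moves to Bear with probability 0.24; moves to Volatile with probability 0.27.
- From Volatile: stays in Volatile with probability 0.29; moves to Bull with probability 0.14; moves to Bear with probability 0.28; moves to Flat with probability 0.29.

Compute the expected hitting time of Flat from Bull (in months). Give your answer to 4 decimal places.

Let t(s) be the expected number of months to first reach Flat from state s, with t(Flat) = 0. Conditioning on the first month:
t(Bull) = 1 + 0.25·t(Bull) + 0.21·t(Bear) + 0.3·t(Volatile)
t(Bear) = 1 + 0.23·t(Bull) + 0.22·t(Bear) + 0.27·t(Volatile)
t(Volatile) = 1 + 0.14·t(Bull) + 0.28·t(Bear) + 0.29·t(Volatile)
Solving: t(Bull) = 3.7906, t(Bear) = 3.6434, t(Volatile) = 3.5927.
Expected months from Bull to Flat: 3.7906.

3.7906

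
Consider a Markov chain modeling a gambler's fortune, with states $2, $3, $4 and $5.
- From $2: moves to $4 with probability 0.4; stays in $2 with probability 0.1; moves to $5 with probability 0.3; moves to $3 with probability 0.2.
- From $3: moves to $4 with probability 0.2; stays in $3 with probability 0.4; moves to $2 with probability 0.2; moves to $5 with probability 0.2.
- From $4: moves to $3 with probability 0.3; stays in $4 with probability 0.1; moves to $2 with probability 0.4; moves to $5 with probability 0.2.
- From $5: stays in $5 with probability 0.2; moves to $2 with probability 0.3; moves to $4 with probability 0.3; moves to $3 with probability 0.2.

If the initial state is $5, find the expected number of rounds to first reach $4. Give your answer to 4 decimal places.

3.3566

Let t(s) be the expected number of rounds to first reach $4 from state s, with t($4) = 0. Conditioning on the first round:
t($2) = 1 + 0.1·t($2) + 0.2·t($3) + 0.3·t($5)
t($3) = 1 + 0.2·t($2) + 0.4·t($3) + 0.2·t($5)
t($5) = 1 + 0.3·t($2) + 0.2·t($3) + 0.2·t($5)
Solving: t($2) = 3.0769, t($3) = 3.8112, t($5) = 3.3566.
Expected rounds from $5 to $4: 3.3566.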